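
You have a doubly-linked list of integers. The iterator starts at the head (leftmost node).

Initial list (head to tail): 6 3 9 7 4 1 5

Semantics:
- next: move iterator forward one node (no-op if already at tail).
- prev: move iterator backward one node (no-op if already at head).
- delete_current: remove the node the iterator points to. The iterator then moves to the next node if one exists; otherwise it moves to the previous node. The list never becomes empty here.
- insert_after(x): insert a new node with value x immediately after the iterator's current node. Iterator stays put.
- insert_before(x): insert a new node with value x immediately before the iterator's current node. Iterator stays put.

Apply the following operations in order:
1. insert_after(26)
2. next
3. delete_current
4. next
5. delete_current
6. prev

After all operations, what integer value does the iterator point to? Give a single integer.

Answer: 3

Derivation:
After 1 (insert_after(26)): list=[6, 26, 3, 9, 7, 4, 1, 5] cursor@6
After 2 (next): list=[6, 26, 3, 9, 7, 4, 1, 5] cursor@26
After 3 (delete_current): list=[6, 3, 9, 7, 4, 1, 5] cursor@3
After 4 (next): list=[6, 3, 9, 7, 4, 1, 5] cursor@9
After 5 (delete_current): list=[6, 3, 7, 4, 1, 5] cursor@7
After 6 (prev): list=[6, 3, 7, 4, 1, 5] cursor@3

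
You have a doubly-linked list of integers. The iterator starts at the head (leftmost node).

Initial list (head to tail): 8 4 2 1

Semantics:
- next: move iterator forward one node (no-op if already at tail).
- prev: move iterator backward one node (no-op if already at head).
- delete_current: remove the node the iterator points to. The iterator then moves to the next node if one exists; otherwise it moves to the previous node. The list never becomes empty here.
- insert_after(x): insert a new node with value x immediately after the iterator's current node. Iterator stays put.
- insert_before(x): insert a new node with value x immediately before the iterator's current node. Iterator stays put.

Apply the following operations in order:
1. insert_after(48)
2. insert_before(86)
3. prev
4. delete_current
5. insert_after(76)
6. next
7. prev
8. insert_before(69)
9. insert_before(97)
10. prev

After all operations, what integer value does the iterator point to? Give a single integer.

Answer: 97

Derivation:
After 1 (insert_after(48)): list=[8, 48, 4, 2, 1] cursor@8
After 2 (insert_before(86)): list=[86, 8, 48, 4, 2, 1] cursor@8
After 3 (prev): list=[86, 8, 48, 4, 2, 1] cursor@86
After 4 (delete_current): list=[8, 48, 4, 2, 1] cursor@8
After 5 (insert_after(76)): list=[8, 76, 48, 4, 2, 1] cursor@8
After 6 (next): list=[8, 76, 48, 4, 2, 1] cursor@76
After 7 (prev): list=[8, 76, 48, 4, 2, 1] cursor@8
After 8 (insert_before(69)): list=[69, 8, 76, 48, 4, 2, 1] cursor@8
After 9 (insert_before(97)): list=[69, 97, 8, 76, 48, 4, 2, 1] cursor@8
After 10 (prev): list=[69, 97, 8, 76, 48, 4, 2, 1] cursor@97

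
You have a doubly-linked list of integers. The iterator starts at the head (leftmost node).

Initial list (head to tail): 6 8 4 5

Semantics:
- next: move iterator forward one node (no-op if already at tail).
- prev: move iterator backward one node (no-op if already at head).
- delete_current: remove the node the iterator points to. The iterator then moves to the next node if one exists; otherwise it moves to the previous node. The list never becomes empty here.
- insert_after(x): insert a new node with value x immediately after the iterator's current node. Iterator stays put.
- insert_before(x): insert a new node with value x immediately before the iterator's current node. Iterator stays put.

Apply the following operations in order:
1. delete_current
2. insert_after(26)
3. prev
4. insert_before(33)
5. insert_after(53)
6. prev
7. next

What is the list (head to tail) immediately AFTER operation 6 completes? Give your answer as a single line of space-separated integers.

Answer: 33 8 53 26 4 5

Derivation:
After 1 (delete_current): list=[8, 4, 5] cursor@8
After 2 (insert_after(26)): list=[8, 26, 4, 5] cursor@8
After 3 (prev): list=[8, 26, 4, 5] cursor@8
After 4 (insert_before(33)): list=[33, 8, 26, 4, 5] cursor@8
After 5 (insert_after(53)): list=[33, 8, 53, 26, 4, 5] cursor@8
After 6 (prev): list=[33, 8, 53, 26, 4, 5] cursor@33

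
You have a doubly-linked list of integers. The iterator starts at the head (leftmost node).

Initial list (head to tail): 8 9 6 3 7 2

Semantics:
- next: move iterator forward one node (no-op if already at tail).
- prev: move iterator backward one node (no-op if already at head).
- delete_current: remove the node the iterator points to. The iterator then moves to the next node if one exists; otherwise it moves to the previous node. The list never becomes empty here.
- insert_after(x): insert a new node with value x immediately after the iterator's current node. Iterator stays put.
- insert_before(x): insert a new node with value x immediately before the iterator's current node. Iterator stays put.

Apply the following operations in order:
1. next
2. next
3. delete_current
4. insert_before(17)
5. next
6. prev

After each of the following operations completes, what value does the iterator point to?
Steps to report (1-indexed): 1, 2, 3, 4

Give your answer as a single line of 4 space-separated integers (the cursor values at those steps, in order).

Answer: 9 6 3 3

Derivation:
After 1 (next): list=[8, 9, 6, 3, 7, 2] cursor@9
After 2 (next): list=[8, 9, 6, 3, 7, 2] cursor@6
After 3 (delete_current): list=[8, 9, 3, 7, 2] cursor@3
After 4 (insert_before(17)): list=[8, 9, 17, 3, 7, 2] cursor@3
After 5 (next): list=[8, 9, 17, 3, 7, 2] cursor@7
After 6 (prev): list=[8, 9, 17, 3, 7, 2] cursor@3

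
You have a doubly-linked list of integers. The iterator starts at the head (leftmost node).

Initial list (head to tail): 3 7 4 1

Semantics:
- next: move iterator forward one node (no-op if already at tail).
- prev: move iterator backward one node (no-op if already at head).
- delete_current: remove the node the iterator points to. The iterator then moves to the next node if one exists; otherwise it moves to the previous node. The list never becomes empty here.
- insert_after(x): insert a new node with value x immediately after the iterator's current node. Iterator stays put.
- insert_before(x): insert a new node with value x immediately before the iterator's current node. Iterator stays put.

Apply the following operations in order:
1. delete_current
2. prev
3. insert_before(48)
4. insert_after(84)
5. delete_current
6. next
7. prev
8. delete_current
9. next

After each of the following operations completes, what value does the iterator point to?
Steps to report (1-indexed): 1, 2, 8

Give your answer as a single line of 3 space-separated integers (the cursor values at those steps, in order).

Answer: 7 7 4

Derivation:
After 1 (delete_current): list=[7, 4, 1] cursor@7
After 2 (prev): list=[7, 4, 1] cursor@7
After 3 (insert_before(48)): list=[48, 7, 4, 1] cursor@7
After 4 (insert_after(84)): list=[48, 7, 84, 4, 1] cursor@7
After 5 (delete_current): list=[48, 84, 4, 1] cursor@84
After 6 (next): list=[48, 84, 4, 1] cursor@4
After 7 (prev): list=[48, 84, 4, 1] cursor@84
After 8 (delete_current): list=[48, 4, 1] cursor@4
After 9 (next): list=[48, 4, 1] cursor@1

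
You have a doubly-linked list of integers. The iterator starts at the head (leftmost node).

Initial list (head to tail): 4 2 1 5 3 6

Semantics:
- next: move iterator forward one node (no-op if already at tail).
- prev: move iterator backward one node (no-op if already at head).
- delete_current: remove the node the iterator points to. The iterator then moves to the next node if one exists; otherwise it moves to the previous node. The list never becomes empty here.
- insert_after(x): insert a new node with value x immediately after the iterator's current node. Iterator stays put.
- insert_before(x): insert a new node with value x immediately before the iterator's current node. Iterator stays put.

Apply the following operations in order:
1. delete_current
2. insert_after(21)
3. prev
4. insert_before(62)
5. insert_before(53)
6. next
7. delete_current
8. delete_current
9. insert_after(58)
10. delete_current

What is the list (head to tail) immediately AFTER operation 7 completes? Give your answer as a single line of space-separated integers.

After 1 (delete_current): list=[2, 1, 5, 3, 6] cursor@2
After 2 (insert_after(21)): list=[2, 21, 1, 5, 3, 6] cursor@2
After 3 (prev): list=[2, 21, 1, 5, 3, 6] cursor@2
After 4 (insert_before(62)): list=[62, 2, 21, 1, 5, 3, 6] cursor@2
After 5 (insert_before(53)): list=[62, 53, 2, 21, 1, 5, 3, 6] cursor@2
After 6 (next): list=[62, 53, 2, 21, 1, 5, 3, 6] cursor@21
After 7 (delete_current): list=[62, 53, 2, 1, 5, 3, 6] cursor@1

Answer: 62 53 2 1 5 3 6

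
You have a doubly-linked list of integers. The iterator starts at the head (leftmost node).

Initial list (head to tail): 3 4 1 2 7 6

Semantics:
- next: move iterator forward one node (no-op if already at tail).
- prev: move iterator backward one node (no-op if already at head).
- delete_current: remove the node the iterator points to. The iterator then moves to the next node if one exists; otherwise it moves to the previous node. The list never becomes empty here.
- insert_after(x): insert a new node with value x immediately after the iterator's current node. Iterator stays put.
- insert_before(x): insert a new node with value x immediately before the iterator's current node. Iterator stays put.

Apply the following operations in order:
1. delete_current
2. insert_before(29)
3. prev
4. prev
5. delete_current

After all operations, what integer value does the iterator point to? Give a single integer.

Answer: 4

Derivation:
After 1 (delete_current): list=[4, 1, 2, 7, 6] cursor@4
After 2 (insert_before(29)): list=[29, 4, 1, 2, 7, 6] cursor@4
After 3 (prev): list=[29, 4, 1, 2, 7, 6] cursor@29
After 4 (prev): list=[29, 4, 1, 2, 7, 6] cursor@29
After 5 (delete_current): list=[4, 1, 2, 7, 6] cursor@4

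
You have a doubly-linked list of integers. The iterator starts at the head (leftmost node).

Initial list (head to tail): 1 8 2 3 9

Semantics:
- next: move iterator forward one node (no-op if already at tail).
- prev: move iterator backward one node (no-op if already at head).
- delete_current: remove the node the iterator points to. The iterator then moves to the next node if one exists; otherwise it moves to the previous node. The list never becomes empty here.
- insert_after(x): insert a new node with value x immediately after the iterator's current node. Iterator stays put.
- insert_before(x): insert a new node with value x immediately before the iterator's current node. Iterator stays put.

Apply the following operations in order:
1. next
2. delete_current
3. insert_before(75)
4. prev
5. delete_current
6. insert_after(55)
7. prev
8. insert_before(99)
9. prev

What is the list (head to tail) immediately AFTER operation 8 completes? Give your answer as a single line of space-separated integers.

After 1 (next): list=[1, 8, 2, 3, 9] cursor@8
After 2 (delete_current): list=[1, 2, 3, 9] cursor@2
After 3 (insert_before(75)): list=[1, 75, 2, 3, 9] cursor@2
After 4 (prev): list=[1, 75, 2, 3, 9] cursor@75
After 5 (delete_current): list=[1, 2, 3, 9] cursor@2
After 6 (insert_after(55)): list=[1, 2, 55, 3, 9] cursor@2
After 7 (prev): list=[1, 2, 55, 3, 9] cursor@1
After 8 (insert_before(99)): list=[99, 1, 2, 55, 3, 9] cursor@1

Answer: 99 1 2 55 3 9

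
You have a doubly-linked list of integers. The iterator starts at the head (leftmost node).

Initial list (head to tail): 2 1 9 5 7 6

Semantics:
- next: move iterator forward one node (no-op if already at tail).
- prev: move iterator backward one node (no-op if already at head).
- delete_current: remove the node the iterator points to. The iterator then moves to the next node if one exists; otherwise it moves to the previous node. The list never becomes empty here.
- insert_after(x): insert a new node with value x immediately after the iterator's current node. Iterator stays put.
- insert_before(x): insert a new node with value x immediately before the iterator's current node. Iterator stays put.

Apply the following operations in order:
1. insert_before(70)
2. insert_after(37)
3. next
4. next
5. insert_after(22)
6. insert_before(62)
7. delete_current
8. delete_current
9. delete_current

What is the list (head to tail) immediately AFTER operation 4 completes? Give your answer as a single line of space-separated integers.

After 1 (insert_before(70)): list=[70, 2, 1, 9, 5, 7, 6] cursor@2
After 2 (insert_after(37)): list=[70, 2, 37, 1, 9, 5, 7, 6] cursor@2
After 3 (next): list=[70, 2, 37, 1, 9, 5, 7, 6] cursor@37
After 4 (next): list=[70, 2, 37, 1, 9, 5, 7, 6] cursor@1

Answer: 70 2 37 1 9 5 7 6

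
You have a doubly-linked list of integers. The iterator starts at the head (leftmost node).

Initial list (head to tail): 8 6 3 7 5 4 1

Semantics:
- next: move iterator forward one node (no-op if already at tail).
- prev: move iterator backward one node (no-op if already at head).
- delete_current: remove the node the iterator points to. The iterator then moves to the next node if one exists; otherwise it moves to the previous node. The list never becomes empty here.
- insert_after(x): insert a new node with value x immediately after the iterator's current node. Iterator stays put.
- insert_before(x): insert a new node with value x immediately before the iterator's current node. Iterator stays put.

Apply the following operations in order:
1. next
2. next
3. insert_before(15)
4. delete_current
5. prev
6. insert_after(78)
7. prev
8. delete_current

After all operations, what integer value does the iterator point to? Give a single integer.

Answer: 15

Derivation:
After 1 (next): list=[8, 6, 3, 7, 5, 4, 1] cursor@6
After 2 (next): list=[8, 6, 3, 7, 5, 4, 1] cursor@3
After 3 (insert_before(15)): list=[8, 6, 15, 3, 7, 5, 4, 1] cursor@3
After 4 (delete_current): list=[8, 6, 15, 7, 5, 4, 1] cursor@7
After 5 (prev): list=[8, 6, 15, 7, 5, 4, 1] cursor@15
After 6 (insert_after(78)): list=[8, 6, 15, 78, 7, 5, 4, 1] cursor@15
After 7 (prev): list=[8, 6, 15, 78, 7, 5, 4, 1] cursor@6
After 8 (delete_current): list=[8, 15, 78, 7, 5, 4, 1] cursor@15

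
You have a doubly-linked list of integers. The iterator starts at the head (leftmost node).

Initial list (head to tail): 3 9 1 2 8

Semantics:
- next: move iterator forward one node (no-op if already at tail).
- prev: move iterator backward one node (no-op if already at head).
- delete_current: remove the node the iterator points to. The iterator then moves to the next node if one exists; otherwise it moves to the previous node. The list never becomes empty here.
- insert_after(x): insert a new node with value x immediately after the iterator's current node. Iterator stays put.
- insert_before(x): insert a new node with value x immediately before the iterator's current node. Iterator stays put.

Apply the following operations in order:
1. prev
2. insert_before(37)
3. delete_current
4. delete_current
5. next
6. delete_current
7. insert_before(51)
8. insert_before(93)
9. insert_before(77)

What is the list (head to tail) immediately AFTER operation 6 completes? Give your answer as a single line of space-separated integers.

After 1 (prev): list=[3, 9, 1, 2, 8] cursor@3
After 2 (insert_before(37)): list=[37, 3, 9, 1, 2, 8] cursor@3
After 3 (delete_current): list=[37, 9, 1, 2, 8] cursor@9
After 4 (delete_current): list=[37, 1, 2, 8] cursor@1
After 5 (next): list=[37, 1, 2, 8] cursor@2
After 6 (delete_current): list=[37, 1, 8] cursor@8

Answer: 37 1 8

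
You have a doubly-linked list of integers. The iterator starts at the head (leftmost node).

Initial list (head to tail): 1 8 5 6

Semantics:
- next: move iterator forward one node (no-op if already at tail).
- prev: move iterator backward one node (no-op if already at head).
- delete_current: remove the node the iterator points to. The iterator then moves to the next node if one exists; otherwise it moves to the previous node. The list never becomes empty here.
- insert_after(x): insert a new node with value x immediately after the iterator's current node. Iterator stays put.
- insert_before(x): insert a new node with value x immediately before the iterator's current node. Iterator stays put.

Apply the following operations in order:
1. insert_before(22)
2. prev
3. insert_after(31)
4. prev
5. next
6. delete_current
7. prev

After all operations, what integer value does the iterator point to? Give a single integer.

Answer: 22

Derivation:
After 1 (insert_before(22)): list=[22, 1, 8, 5, 6] cursor@1
After 2 (prev): list=[22, 1, 8, 5, 6] cursor@22
After 3 (insert_after(31)): list=[22, 31, 1, 8, 5, 6] cursor@22
After 4 (prev): list=[22, 31, 1, 8, 5, 6] cursor@22
After 5 (next): list=[22, 31, 1, 8, 5, 6] cursor@31
After 6 (delete_current): list=[22, 1, 8, 5, 6] cursor@1
After 7 (prev): list=[22, 1, 8, 5, 6] cursor@22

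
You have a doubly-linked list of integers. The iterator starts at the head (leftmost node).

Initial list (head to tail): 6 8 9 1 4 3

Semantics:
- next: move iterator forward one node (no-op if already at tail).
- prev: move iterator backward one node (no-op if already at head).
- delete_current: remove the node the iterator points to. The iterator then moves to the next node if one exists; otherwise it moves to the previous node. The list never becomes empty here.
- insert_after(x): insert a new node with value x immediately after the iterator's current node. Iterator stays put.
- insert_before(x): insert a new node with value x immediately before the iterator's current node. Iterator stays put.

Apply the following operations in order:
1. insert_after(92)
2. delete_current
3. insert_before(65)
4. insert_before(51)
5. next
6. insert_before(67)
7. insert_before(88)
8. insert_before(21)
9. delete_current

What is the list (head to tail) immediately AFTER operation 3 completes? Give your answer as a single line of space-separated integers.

After 1 (insert_after(92)): list=[6, 92, 8, 9, 1, 4, 3] cursor@6
After 2 (delete_current): list=[92, 8, 9, 1, 4, 3] cursor@92
After 3 (insert_before(65)): list=[65, 92, 8, 9, 1, 4, 3] cursor@92

Answer: 65 92 8 9 1 4 3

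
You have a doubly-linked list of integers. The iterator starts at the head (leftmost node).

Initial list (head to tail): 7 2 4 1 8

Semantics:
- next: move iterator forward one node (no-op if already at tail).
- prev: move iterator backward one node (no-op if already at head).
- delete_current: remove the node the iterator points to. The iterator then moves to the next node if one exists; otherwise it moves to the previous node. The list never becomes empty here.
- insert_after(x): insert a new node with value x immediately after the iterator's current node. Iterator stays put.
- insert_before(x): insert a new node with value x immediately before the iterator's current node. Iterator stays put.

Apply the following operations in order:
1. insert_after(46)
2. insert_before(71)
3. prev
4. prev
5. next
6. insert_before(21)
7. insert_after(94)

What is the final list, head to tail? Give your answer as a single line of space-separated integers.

After 1 (insert_after(46)): list=[7, 46, 2, 4, 1, 8] cursor@7
After 2 (insert_before(71)): list=[71, 7, 46, 2, 4, 1, 8] cursor@7
After 3 (prev): list=[71, 7, 46, 2, 4, 1, 8] cursor@71
After 4 (prev): list=[71, 7, 46, 2, 4, 1, 8] cursor@71
After 5 (next): list=[71, 7, 46, 2, 4, 1, 8] cursor@7
After 6 (insert_before(21)): list=[71, 21, 7, 46, 2, 4, 1, 8] cursor@7
After 7 (insert_after(94)): list=[71, 21, 7, 94, 46, 2, 4, 1, 8] cursor@7

Answer: 71 21 7 94 46 2 4 1 8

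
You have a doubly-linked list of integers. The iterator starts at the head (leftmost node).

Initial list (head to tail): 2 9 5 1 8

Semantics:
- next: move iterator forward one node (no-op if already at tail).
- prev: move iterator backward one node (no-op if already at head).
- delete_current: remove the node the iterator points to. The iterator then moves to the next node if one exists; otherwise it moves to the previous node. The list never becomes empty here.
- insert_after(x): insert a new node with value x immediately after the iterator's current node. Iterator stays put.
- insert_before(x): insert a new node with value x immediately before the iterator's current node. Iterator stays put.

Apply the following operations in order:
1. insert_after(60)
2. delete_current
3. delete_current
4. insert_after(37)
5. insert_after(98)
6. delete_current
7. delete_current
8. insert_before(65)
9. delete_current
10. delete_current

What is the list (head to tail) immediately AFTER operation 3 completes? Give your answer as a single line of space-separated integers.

After 1 (insert_after(60)): list=[2, 60, 9, 5, 1, 8] cursor@2
After 2 (delete_current): list=[60, 9, 5, 1, 8] cursor@60
After 3 (delete_current): list=[9, 5, 1, 8] cursor@9

Answer: 9 5 1 8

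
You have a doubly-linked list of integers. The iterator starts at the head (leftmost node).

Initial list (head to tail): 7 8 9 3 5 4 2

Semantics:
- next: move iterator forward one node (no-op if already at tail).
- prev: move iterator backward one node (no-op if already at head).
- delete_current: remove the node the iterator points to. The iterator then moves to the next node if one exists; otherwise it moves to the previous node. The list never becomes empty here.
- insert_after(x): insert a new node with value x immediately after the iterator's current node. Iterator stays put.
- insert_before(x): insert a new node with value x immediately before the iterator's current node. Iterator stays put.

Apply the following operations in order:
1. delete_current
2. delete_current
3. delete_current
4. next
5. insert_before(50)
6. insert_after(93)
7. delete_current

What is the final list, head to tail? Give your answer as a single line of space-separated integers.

After 1 (delete_current): list=[8, 9, 3, 5, 4, 2] cursor@8
After 2 (delete_current): list=[9, 3, 5, 4, 2] cursor@9
After 3 (delete_current): list=[3, 5, 4, 2] cursor@3
After 4 (next): list=[3, 5, 4, 2] cursor@5
After 5 (insert_before(50)): list=[3, 50, 5, 4, 2] cursor@5
After 6 (insert_after(93)): list=[3, 50, 5, 93, 4, 2] cursor@5
After 7 (delete_current): list=[3, 50, 93, 4, 2] cursor@93

Answer: 3 50 93 4 2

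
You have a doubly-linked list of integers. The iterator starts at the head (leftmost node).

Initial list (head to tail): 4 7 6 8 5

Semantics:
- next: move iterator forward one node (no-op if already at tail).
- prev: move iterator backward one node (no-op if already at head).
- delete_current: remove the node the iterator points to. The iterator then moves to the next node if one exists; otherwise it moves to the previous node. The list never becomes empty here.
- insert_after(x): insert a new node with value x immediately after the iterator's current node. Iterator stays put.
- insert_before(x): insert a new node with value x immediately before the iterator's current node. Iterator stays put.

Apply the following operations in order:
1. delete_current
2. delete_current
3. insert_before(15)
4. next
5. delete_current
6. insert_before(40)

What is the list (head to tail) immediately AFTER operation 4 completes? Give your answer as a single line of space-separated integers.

Answer: 15 6 8 5

Derivation:
After 1 (delete_current): list=[7, 6, 8, 5] cursor@7
After 2 (delete_current): list=[6, 8, 5] cursor@6
After 3 (insert_before(15)): list=[15, 6, 8, 5] cursor@6
After 4 (next): list=[15, 6, 8, 5] cursor@8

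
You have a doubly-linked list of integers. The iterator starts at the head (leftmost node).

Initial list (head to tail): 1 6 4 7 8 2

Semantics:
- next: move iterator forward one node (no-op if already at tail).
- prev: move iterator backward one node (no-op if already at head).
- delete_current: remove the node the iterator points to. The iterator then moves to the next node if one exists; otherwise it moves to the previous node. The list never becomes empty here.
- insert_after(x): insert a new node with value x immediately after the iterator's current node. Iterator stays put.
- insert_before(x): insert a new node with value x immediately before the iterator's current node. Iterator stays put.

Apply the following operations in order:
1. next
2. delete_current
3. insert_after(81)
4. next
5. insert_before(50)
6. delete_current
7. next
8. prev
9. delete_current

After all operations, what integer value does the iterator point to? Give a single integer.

Answer: 8

Derivation:
After 1 (next): list=[1, 6, 4, 7, 8, 2] cursor@6
After 2 (delete_current): list=[1, 4, 7, 8, 2] cursor@4
After 3 (insert_after(81)): list=[1, 4, 81, 7, 8, 2] cursor@4
After 4 (next): list=[1, 4, 81, 7, 8, 2] cursor@81
After 5 (insert_before(50)): list=[1, 4, 50, 81, 7, 8, 2] cursor@81
After 6 (delete_current): list=[1, 4, 50, 7, 8, 2] cursor@7
After 7 (next): list=[1, 4, 50, 7, 8, 2] cursor@8
After 8 (prev): list=[1, 4, 50, 7, 8, 2] cursor@7
After 9 (delete_current): list=[1, 4, 50, 8, 2] cursor@8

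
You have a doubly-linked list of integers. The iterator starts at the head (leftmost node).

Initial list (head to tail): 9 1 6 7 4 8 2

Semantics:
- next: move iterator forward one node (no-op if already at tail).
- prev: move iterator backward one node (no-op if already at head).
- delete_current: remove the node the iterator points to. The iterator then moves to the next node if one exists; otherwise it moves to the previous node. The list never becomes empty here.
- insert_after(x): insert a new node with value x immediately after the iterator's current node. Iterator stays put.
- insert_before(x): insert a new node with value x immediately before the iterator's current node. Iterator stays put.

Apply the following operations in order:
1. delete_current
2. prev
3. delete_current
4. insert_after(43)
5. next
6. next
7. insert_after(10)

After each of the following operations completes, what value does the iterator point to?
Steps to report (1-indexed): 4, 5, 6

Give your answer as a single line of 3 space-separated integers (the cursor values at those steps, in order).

Answer: 6 43 7

Derivation:
After 1 (delete_current): list=[1, 6, 7, 4, 8, 2] cursor@1
After 2 (prev): list=[1, 6, 7, 4, 8, 2] cursor@1
After 3 (delete_current): list=[6, 7, 4, 8, 2] cursor@6
After 4 (insert_after(43)): list=[6, 43, 7, 4, 8, 2] cursor@6
After 5 (next): list=[6, 43, 7, 4, 8, 2] cursor@43
After 6 (next): list=[6, 43, 7, 4, 8, 2] cursor@7
After 7 (insert_after(10)): list=[6, 43, 7, 10, 4, 8, 2] cursor@7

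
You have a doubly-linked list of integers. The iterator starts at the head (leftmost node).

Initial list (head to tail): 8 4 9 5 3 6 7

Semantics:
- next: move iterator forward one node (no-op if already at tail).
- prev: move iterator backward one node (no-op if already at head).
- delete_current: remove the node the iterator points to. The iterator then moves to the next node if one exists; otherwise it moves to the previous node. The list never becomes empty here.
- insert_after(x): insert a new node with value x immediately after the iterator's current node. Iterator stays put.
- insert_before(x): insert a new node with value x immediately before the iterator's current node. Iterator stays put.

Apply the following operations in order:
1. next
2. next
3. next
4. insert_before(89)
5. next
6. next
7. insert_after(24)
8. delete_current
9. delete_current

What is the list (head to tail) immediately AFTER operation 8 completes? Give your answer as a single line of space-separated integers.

Answer: 8 4 9 89 5 3 24 7

Derivation:
After 1 (next): list=[8, 4, 9, 5, 3, 6, 7] cursor@4
After 2 (next): list=[8, 4, 9, 5, 3, 6, 7] cursor@9
After 3 (next): list=[8, 4, 9, 5, 3, 6, 7] cursor@5
After 4 (insert_before(89)): list=[8, 4, 9, 89, 5, 3, 6, 7] cursor@5
After 5 (next): list=[8, 4, 9, 89, 5, 3, 6, 7] cursor@3
After 6 (next): list=[8, 4, 9, 89, 5, 3, 6, 7] cursor@6
After 7 (insert_after(24)): list=[8, 4, 9, 89, 5, 3, 6, 24, 7] cursor@6
After 8 (delete_current): list=[8, 4, 9, 89, 5, 3, 24, 7] cursor@24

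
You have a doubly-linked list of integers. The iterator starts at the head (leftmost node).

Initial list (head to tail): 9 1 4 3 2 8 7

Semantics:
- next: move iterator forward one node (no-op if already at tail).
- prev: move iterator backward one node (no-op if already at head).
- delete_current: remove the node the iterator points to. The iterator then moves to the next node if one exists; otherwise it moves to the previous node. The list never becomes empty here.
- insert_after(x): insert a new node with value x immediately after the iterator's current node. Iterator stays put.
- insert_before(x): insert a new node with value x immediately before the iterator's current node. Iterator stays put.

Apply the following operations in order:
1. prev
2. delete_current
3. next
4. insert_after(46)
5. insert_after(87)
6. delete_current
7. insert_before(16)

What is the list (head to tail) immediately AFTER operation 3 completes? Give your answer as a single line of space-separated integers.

After 1 (prev): list=[9, 1, 4, 3, 2, 8, 7] cursor@9
After 2 (delete_current): list=[1, 4, 3, 2, 8, 7] cursor@1
After 3 (next): list=[1, 4, 3, 2, 8, 7] cursor@4

Answer: 1 4 3 2 8 7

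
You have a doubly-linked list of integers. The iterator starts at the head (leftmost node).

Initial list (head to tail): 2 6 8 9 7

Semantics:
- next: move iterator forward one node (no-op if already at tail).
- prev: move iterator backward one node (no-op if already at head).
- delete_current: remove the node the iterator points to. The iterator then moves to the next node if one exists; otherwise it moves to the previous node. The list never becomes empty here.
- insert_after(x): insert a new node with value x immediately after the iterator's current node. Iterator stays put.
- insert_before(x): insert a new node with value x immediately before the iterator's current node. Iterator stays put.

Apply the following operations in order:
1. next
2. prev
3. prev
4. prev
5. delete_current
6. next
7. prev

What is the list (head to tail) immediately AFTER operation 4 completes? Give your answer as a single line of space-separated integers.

After 1 (next): list=[2, 6, 8, 9, 7] cursor@6
After 2 (prev): list=[2, 6, 8, 9, 7] cursor@2
After 3 (prev): list=[2, 6, 8, 9, 7] cursor@2
After 4 (prev): list=[2, 6, 8, 9, 7] cursor@2

Answer: 2 6 8 9 7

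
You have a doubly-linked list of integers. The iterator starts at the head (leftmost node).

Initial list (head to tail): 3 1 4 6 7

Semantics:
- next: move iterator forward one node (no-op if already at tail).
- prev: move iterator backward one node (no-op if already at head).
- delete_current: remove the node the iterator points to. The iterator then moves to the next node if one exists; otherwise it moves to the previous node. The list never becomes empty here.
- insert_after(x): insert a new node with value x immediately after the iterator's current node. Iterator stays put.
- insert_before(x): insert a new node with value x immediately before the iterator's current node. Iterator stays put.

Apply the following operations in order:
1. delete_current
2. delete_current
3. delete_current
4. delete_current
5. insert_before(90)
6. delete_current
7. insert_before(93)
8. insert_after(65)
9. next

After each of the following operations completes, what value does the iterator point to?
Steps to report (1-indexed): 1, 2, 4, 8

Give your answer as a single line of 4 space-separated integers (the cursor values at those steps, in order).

After 1 (delete_current): list=[1, 4, 6, 7] cursor@1
After 2 (delete_current): list=[4, 6, 7] cursor@4
After 3 (delete_current): list=[6, 7] cursor@6
After 4 (delete_current): list=[7] cursor@7
After 5 (insert_before(90)): list=[90, 7] cursor@7
After 6 (delete_current): list=[90] cursor@90
After 7 (insert_before(93)): list=[93, 90] cursor@90
After 8 (insert_after(65)): list=[93, 90, 65] cursor@90
After 9 (next): list=[93, 90, 65] cursor@65

Answer: 1 4 7 90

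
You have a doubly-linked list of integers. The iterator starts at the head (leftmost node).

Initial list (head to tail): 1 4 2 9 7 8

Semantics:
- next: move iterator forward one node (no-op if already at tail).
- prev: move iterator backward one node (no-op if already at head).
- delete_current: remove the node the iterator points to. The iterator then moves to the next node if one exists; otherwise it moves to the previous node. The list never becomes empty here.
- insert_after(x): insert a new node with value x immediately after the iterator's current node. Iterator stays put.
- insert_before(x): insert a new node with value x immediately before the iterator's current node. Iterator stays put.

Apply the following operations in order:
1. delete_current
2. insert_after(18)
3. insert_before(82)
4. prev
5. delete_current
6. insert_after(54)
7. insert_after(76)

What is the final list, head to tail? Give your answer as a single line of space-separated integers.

After 1 (delete_current): list=[4, 2, 9, 7, 8] cursor@4
After 2 (insert_after(18)): list=[4, 18, 2, 9, 7, 8] cursor@4
After 3 (insert_before(82)): list=[82, 4, 18, 2, 9, 7, 8] cursor@4
After 4 (prev): list=[82, 4, 18, 2, 9, 7, 8] cursor@82
After 5 (delete_current): list=[4, 18, 2, 9, 7, 8] cursor@4
After 6 (insert_after(54)): list=[4, 54, 18, 2, 9, 7, 8] cursor@4
After 7 (insert_after(76)): list=[4, 76, 54, 18, 2, 9, 7, 8] cursor@4

Answer: 4 76 54 18 2 9 7 8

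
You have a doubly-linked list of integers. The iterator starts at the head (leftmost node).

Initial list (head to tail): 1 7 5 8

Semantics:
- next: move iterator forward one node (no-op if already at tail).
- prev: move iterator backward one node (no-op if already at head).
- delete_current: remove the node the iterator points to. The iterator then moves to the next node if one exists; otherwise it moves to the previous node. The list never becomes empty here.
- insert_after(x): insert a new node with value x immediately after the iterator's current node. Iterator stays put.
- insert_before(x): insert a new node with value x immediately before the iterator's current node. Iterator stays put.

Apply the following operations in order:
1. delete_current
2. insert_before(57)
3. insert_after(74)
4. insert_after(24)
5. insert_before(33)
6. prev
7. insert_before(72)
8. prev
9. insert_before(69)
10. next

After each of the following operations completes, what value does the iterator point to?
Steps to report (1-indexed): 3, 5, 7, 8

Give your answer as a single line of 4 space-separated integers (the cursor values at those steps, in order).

Answer: 7 7 33 72

Derivation:
After 1 (delete_current): list=[7, 5, 8] cursor@7
After 2 (insert_before(57)): list=[57, 7, 5, 8] cursor@7
After 3 (insert_after(74)): list=[57, 7, 74, 5, 8] cursor@7
After 4 (insert_after(24)): list=[57, 7, 24, 74, 5, 8] cursor@7
After 5 (insert_before(33)): list=[57, 33, 7, 24, 74, 5, 8] cursor@7
After 6 (prev): list=[57, 33, 7, 24, 74, 5, 8] cursor@33
After 7 (insert_before(72)): list=[57, 72, 33, 7, 24, 74, 5, 8] cursor@33
After 8 (prev): list=[57, 72, 33, 7, 24, 74, 5, 8] cursor@72
After 9 (insert_before(69)): list=[57, 69, 72, 33, 7, 24, 74, 5, 8] cursor@72
After 10 (next): list=[57, 69, 72, 33, 7, 24, 74, 5, 8] cursor@33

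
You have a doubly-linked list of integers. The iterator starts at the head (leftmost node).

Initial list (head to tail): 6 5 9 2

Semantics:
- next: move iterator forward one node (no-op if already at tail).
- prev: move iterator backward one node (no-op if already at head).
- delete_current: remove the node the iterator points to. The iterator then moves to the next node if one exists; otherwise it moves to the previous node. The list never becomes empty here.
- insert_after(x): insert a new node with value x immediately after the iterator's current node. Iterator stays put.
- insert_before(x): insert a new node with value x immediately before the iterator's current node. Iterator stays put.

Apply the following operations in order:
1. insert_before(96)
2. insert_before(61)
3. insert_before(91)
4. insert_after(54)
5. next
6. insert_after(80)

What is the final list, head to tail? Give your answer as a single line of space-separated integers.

After 1 (insert_before(96)): list=[96, 6, 5, 9, 2] cursor@6
After 2 (insert_before(61)): list=[96, 61, 6, 5, 9, 2] cursor@6
After 3 (insert_before(91)): list=[96, 61, 91, 6, 5, 9, 2] cursor@6
After 4 (insert_after(54)): list=[96, 61, 91, 6, 54, 5, 9, 2] cursor@6
After 5 (next): list=[96, 61, 91, 6, 54, 5, 9, 2] cursor@54
After 6 (insert_after(80)): list=[96, 61, 91, 6, 54, 80, 5, 9, 2] cursor@54

Answer: 96 61 91 6 54 80 5 9 2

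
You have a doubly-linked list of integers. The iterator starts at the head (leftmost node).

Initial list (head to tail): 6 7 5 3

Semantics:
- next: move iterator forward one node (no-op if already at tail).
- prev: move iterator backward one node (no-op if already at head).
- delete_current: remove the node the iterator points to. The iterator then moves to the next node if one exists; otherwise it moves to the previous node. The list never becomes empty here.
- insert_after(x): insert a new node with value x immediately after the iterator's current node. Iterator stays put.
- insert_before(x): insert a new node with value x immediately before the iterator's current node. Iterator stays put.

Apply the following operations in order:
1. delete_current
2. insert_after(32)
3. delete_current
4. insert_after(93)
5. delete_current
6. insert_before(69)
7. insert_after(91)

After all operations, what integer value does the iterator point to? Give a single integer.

Answer: 93

Derivation:
After 1 (delete_current): list=[7, 5, 3] cursor@7
After 2 (insert_after(32)): list=[7, 32, 5, 3] cursor@7
After 3 (delete_current): list=[32, 5, 3] cursor@32
After 4 (insert_after(93)): list=[32, 93, 5, 3] cursor@32
After 5 (delete_current): list=[93, 5, 3] cursor@93
After 6 (insert_before(69)): list=[69, 93, 5, 3] cursor@93
After 7 (insert_after(91)): list=[69, 93, 91, 5, 3] cursor@93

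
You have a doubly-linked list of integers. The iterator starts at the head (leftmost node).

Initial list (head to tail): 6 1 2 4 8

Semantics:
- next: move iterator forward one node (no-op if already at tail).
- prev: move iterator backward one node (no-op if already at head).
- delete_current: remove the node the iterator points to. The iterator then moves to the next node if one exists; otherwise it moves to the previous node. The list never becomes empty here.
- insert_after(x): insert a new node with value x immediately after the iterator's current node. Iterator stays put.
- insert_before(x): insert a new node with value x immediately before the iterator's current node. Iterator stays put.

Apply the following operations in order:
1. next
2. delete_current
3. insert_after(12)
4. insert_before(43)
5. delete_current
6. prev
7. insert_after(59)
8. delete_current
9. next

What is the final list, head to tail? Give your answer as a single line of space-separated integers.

Answer: 6 59 12 4 8

Derivation:
After 1 (next): list=[6, 1, 2, 4, 8] cursor@1
After 2 (delete_current): list=[6, 2, 4, 8] cursor@2
After 3 (insert_after(12)): list=[6, 2, 12, 4, 8] cursor@2
After 4 (insert_before(43)): list=[6, 43, 2, 12, 4, 8] cursor@2
After 5 (delete_current): list=[6, 43, 12, 4, 8] cursor@12
After 6 (prev): list=[6, 43, 12, 4, 8] cursor@43
After 7 (insert_after(59)): list=[6, 43, 59, 12, 4, 8] cursor@43
After 8 (delete_current): list=[6, 59, 12, 4, 8] cursor@59
After 9 (next): list=[6, 59, 12, 4, 8] cursor@12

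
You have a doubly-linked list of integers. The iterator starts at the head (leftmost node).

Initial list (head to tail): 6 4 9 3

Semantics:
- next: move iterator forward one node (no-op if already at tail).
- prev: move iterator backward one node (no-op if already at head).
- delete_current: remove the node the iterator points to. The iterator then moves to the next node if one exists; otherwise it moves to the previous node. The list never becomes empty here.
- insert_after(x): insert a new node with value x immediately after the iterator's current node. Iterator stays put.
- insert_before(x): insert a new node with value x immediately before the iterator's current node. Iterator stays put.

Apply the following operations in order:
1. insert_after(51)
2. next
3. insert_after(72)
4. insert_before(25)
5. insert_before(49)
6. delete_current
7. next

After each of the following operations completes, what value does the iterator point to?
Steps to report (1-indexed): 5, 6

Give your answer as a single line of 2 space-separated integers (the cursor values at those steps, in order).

Answer: 51 72

Derivation:
After 1 (insert_after(51)): list=[6, 51, 4, 9, 3] cursor@6
After 2 (next): list=[6, 51, 4, 9, 3] cursor@51
After 3 (insert_after(72)): list=[6, 51, 72, 4, 9, 3] cursor@51
After 4 (insert_before(25)): list=[6, 25, 51, 72, 4, 9, 3] cursor@51
After 5 (insert_before(49)): list=[6, 25, 49, 51, 72, 4, 9, 3] cursor@51
After 6 (delete_current): list=[6, 25, 49, 72, 4, 9, 3] cursor@72
After 7 (next): list=[6, 25, 49, 72, 4, 9, 3] cursor@4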